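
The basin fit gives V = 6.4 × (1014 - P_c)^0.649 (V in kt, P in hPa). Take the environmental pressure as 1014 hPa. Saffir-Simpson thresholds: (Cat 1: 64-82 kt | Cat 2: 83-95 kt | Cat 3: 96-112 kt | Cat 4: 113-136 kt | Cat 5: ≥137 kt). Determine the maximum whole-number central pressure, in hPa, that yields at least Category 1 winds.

Category 1 begins at V = 64 kt.
Required ΔP = (64/6.4)^(1/0.649) = 10.000^1.541 ≈ 34.74 hPa.
P_c ≤ 1014 − 34.74 = 979.26, so the highest integer P_c is 979 hPa.

979 hPa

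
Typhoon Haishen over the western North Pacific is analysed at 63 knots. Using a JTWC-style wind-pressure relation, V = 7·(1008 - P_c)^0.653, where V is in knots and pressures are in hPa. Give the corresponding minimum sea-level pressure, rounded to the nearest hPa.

979 hPa

ΔP = (V / 7)^(1/0.653) = (63/7)^1.531.
63/7 = 9.000; 9.000^1.531 ≈ 28.93 hPa.
P_c = 1008 − 28.93 = 979.07 ≈ 979 hPa.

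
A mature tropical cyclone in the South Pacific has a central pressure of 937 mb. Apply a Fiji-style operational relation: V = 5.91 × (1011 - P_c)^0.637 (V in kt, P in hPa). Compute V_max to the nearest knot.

92 kt

ΔP = 1011 − 937 = 74 mb.
74^0.637 ≈ 15.513.
V ≈ 5.91 × 15.513 ≈ 91.7 kt.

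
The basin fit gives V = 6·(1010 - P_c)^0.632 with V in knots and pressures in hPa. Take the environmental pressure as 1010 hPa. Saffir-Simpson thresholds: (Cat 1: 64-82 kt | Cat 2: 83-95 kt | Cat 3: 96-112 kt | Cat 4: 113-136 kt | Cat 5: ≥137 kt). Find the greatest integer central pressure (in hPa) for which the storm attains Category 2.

Category 2 begins at V = 83 kt.
Required ΔP = (83/6)^(1/0.632) = 13.833^1.582 ≈ 63.87 hPa.
P_c ≤ 1010 − 63.87 = 946.13, so the highest integer P_c is 946 hPa.

946 hPa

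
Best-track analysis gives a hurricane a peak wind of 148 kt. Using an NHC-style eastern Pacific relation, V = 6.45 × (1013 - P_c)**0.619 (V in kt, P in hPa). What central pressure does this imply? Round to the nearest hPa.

ΔP = (V / 6.45)^(1/0.619) = (148/6.45)^1.616.
148/6.45 = 22.946; 22.946^1.616 ≈ 157.84 hPa.
P_c = 1013 − 157.84 = 855.16 ≈ 855 hPa.

855 hPa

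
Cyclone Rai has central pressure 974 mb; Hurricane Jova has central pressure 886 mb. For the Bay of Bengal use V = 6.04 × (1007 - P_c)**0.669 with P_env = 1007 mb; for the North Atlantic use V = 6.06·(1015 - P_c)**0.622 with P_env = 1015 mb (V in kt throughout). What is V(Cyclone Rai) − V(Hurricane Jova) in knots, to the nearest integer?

Cyclone Rai: ΔP = 33; V ≈ 6.04 × 33^0.669 ≈ 62.65 kt.
Hurricane Jova: ΔP = 129; V ≈ 6.06 × 129^0.622 ≈ 124.53 kt.
Difference ≈ 62.65 − 124.53 = -61.88 → -62 kt.

-62 kt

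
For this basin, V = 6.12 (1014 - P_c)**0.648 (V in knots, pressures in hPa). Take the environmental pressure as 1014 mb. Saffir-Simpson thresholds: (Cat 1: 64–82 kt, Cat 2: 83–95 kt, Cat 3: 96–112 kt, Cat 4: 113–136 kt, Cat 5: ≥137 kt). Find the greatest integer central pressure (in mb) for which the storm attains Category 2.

958 mb

Category 2 begins at V = 83 kt.
Required ΔP = (83/6.12)^(1/0.648) = 13.562^1.543 ≈ 55.90 mb.
P_c ≤ 1014 − 55.90 = 958.10, so the highest integer P_c is 958 mb.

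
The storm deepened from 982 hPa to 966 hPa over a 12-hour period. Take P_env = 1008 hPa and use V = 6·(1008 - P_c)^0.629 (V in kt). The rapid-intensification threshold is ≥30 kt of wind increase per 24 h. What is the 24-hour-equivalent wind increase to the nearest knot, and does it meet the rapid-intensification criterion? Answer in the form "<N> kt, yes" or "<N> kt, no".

V₁: ΔP = 26, V ≈ 6 × 26^0.629 ≈ 46.58 kt.
V₂: ΔP = 42, V ≈ 6 × 42^0.629 ≈ 62.98 kt.
ΔV over 12 h = 16.40 kt → 24 h equivalent = 16.40 × 24/12 ≈ 32.80 kt.
33 kt ≥ 30 kt ⇒ rapid intensification.

33 kt, yes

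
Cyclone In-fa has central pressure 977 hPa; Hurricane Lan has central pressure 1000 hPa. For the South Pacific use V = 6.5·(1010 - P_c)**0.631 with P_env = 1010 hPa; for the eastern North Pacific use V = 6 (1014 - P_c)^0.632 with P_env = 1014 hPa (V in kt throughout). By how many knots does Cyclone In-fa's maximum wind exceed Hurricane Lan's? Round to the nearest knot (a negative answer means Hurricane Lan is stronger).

Cyclone In-fa: ΔP = 33; V ≈ 6.5 × 33^0.631 ≈ 59.03 kt.
Hurricane Lan: ΔP = 14; V ≈ 6 × 14^0.632 ≈ 31.81 kt.
Difference ≈ 59.03 − 31.81 = 27.22 → 27 kt.

27 kt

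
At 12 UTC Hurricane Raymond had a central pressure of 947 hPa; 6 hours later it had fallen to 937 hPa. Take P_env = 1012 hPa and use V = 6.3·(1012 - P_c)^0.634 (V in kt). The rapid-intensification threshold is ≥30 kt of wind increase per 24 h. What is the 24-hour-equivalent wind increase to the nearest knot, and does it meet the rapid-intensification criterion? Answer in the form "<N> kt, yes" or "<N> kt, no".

34 kt, yes

V₁: ΔP = 65, V ≈ 6.3 × 65^0.634 ≈ 88.86 kt.
V₂: ΔP = 75, V ≈ 6.3 × 75^0.634 ≈ 97.30 kt.
ΔV over 6 h = 8.44 kt → 24 h equivalent = 8.44 × 24/6 ≈ 33.76 kt.
34 kt ≥ 30 kt ⇒ rapid intensification.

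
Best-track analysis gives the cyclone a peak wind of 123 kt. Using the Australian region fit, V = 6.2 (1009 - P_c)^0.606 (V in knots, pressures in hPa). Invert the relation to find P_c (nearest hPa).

871 hPa

ΔP = (V / 6.2)^(1/0.606) = (123/6.2)^1.650.
123/6.2 = 19.839; 19.839^1.650 ≈ 138.39 hPa.
P_c = 1009 − 138.39 = 870.61 ≈ 871 hPa.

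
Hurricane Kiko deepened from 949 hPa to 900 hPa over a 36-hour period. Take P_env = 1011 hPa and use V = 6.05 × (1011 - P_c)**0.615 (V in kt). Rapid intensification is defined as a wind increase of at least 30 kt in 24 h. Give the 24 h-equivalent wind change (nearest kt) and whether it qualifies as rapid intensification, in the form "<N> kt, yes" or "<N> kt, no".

22 kt, no

V₁: ΔP = 62, V ≈ 6.05 × 62^0.615 ≈ 76.57 kt.
V₂: ΔP = 111, V ≈ 6.05 × 111^0.615 ≈ 109.55 kt.
ΔV over 36 h = 32.98 kt → 24 h equivalent = 32.98 × 24/36 ≈ 21.99 kt.
22 kt < 30 kt ⇒ not rapid intensification.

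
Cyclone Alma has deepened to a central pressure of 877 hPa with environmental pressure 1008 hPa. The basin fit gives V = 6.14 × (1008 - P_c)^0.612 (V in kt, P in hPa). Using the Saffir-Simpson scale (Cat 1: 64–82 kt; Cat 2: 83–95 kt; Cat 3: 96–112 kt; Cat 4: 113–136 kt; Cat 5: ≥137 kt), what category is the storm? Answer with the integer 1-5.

ΔP = 1008 − 877 = 131 hPa.
V ≈ 6.14 × 131^0.612 = 6.14 × 19.76 ≈ 121 kt.
121 kt falls in the Category 4 band.

4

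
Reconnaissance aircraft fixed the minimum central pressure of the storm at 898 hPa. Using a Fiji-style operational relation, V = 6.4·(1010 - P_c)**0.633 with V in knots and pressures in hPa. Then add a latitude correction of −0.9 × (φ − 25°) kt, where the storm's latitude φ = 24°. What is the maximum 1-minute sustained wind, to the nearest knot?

128 kt

ΔP = 1010 − 898 = 112 hPa.
112^0.633 ≈ 19.822.
V ≈ 6.4 × 19.822 ≈ 126.9 kt.
Latitude correction: −0.9 × (24 − 25) = 0.9 kt.
Corrected V ≈ 127.8 kt → 128 kt.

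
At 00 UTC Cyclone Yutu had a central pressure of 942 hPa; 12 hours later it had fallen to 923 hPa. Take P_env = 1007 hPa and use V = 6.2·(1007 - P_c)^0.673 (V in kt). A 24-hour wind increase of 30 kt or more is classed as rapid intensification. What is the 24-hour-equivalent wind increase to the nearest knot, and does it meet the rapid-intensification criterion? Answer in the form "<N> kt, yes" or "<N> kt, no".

V₁: ΔP = 65, V ≈ 6.2 × 65^0.673 ≈ 102.92 kt.
V₂: ΔP = 84, V ≈ 6.2 × 84^0.673 ≈ 122.30 kt.
ΔV over 12 h = 19.38 kt → 24 h equivalent = 19.38 × 24/12 ≈ 38.76 kt.
39 kt ≥ 30 kt ⇒ rapid intensification.

39 kt, yes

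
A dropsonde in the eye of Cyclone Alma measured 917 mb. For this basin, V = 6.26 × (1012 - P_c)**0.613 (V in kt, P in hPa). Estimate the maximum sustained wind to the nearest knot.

102 kt

ΔP = 1012 − 917 = 95 mb.
95^0.613 ≈ 16.306.
V ≈ 6.26 × 16.306 ≈ 102.1 kt.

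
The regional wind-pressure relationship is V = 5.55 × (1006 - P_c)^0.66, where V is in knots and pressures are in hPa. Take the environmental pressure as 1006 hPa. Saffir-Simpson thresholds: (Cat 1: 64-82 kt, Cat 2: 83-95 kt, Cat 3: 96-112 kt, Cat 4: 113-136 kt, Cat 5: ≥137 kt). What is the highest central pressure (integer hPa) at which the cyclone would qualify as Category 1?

965 hPa

Category 1 begins at V = 64 kt.
Required ΔP = (64/5.55)^(1/0.66) = 11.532^1.515 ≈ 40.64 hPa.
P_c ≤ 1006 − 40.64 = 965.36, so the highest integer P_c is 965 hPa.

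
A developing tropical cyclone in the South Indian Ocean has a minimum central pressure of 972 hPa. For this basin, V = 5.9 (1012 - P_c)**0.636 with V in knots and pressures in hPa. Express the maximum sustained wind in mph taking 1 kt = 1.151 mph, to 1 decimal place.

ΔP = 1012 − 972 = 40 hPa.
V ≈ 5.9 × 40^0.636 = 5.9 × 10.445 ≈ 61.626 kt.
61.626 × 1.151 ≈ 70.93 mph → 70.9 mph.

70.9 mph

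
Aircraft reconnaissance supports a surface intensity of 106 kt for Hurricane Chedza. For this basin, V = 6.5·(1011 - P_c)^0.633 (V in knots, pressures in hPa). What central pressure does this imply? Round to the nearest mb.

ΔP = (V / 6.5)^(1/0.633) = (106/6.5)^1.580.
106/6.5 = 16.308; 16.308^1.580 ≈ 82.28 mb.
P_c = 1011 − 82.28 = 928.72 ≈ 929 mb.

929 mb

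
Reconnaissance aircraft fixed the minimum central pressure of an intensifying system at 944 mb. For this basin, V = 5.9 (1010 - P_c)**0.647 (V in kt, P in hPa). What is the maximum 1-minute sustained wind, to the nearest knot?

89 kt

ΔP = 1010 − 944 = 66 mb.
66^0.647 ≈ 15.040.
V ≈ 5.9 × 15.040 ≈ 88.7 kt.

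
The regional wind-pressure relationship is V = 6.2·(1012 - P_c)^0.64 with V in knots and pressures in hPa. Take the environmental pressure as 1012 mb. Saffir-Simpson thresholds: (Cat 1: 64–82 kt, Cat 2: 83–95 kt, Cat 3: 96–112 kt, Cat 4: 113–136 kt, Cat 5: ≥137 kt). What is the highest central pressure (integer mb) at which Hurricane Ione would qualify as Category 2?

Category 2 begins at V = 83 kt.
Required ΔP = (83/6.2)^(1/0.64) = 13.387^1.562 ≈ 57.60 mb.
P_c ≤ 1012 − 57.60 = 954.40, so the highest integer P_c is 954 mb.

954 mb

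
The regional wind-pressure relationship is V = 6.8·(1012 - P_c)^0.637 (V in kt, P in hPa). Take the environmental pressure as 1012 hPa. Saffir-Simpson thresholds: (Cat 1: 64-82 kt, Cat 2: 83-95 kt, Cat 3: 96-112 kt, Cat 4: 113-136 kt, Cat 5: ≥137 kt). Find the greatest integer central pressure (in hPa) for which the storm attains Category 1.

978 hPa

Category 1 begins at V = 64 kt.
Required ΔP = (64/6.8)^(1/0.637) = 9.412^1.570 ≈ 33.77 hPa.
P_c ≤ 1012 − 33.77 = 978.23, so the highest integer P_c is 978 hPa.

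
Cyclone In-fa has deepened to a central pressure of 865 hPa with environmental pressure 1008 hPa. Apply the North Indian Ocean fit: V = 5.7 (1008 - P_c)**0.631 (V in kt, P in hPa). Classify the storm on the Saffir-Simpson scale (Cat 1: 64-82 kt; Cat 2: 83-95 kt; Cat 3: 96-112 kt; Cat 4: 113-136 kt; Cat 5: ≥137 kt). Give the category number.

4

ΔP = 1008 − 865 = 143 hPa.
V ≈ 5.7 × 143^0.631 = 5.7 × 22.91 ≈ 131 kt.
131 kt falls in the Category 4 band.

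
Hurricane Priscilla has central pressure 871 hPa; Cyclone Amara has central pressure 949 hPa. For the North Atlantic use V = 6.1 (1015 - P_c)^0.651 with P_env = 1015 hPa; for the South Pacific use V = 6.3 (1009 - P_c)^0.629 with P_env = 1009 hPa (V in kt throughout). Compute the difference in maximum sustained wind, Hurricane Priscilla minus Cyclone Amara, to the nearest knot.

72 kt

Hurricane Priscilla: ΔP = 144; V ≈ 6.1 × 144^0.651 ≈ 155.03 kt.
Cyclone Amara: ΔP = 60; V ≈ 6.3 × 60^0.629 ≈ 82.76 kt.
Difference ≈ 155.03 − 82.76 = 72.27 → 72 kt.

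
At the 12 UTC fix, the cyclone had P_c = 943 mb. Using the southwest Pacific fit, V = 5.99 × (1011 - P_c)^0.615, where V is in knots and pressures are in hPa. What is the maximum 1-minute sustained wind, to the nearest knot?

ΔP = 1011 − 943 = 68 mb.
68^0.615 ≈ 13.397.
V ≈ 5.99 × 13.397 ≈ 80.2 kt.

80 kt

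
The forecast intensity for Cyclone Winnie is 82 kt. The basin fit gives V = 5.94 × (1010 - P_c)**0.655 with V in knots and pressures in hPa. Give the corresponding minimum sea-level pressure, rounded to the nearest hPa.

ΔP = (V / 5.94)^(1/0.655) = (82/5.94)^1.527.
82/5.94 = 13.805; 13.805^1.527 ≈ 55.02 hPa.
P_c = 1010 − 55.02 = 954.98 ≈ 955 hPa.

955 hPa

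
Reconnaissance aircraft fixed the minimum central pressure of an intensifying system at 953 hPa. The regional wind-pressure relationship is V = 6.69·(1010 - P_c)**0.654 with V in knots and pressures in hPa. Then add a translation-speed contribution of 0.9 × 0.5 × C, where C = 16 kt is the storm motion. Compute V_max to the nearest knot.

ΔP = 1010 − 953 = 57 hPa.
57^0.654 ≈ 14.072.
V ≈ 6.69 × 14.072 ≈ 94.1 kt.
Translation term: 0.9 × 0.5 × 16 = 7.2 kt.
Corrected V ≈ 101.3 kt → 101 kt.

101 kt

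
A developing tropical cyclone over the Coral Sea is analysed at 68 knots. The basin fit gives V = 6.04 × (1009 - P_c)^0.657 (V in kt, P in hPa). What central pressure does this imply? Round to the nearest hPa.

ΔP = (V / 6.04)^(1/0.657) = (68/6.04)^1.522.
68/6.04 = 11.258; 11.258^1.522 ≈ 39.85 hPa.
P_c = 1009 − 39.85 = 969.15 ≈ 969 hPa.

969 hPa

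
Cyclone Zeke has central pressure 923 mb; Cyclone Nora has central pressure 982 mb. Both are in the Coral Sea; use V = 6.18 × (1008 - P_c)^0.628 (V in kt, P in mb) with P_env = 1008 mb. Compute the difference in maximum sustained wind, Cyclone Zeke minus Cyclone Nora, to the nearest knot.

53 kt

Cyclone Zeke: ΔP = 85; V ≈ 6.18 × 85^0.628 ≈ 100.62 kt.
Cyclone Nora: ΔP = 26; V ≈ 6.18 × 26^0.628 ≈ 47.82 kt.
Difference ≈ 100.62 − 47.82 = 52.80 → 53 kt.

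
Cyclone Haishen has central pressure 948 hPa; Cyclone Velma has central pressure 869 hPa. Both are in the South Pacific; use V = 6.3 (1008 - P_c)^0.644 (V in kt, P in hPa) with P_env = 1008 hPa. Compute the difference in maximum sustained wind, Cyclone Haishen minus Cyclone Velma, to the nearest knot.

Cyclone Haishen: ΔP = 60; V ≈ 6.3 × 60^0.644 ≈ 88.00 kt.
Cyclone Velma: ΔP = 139; V ≈ 6.3 × 139^0.644 ≈ 151.16 kt.
Difference ≈ 88.00 − 151.16 = -63.16 → -63 kt.

-63 kt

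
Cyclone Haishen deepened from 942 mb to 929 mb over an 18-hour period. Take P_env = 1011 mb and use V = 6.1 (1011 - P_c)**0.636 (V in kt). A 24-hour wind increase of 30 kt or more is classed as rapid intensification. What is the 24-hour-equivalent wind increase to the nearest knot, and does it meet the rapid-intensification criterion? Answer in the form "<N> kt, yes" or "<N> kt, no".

V₁: ΔP = 69, V ≈ 6.1 × 69^0.636 ≈ 90.12 kt.
V₂: ΔP = 82, V ≈ 6.1 × 82^0.636 ≈ 100.58 kt.
ΔV over 18 h = 10.46 kt → 24 h equivalent = 10.46 × 24/18 ≈ 13.95 kt.
14 kt < 30 kt ⇒ not rapid intensification.

14 kt, no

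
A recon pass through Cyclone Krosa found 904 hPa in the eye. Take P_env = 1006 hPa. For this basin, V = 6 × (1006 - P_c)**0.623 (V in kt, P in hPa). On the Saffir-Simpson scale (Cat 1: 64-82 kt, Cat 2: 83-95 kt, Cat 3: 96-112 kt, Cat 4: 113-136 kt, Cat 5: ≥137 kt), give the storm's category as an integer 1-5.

ΔP = 1006 − 904 = 102 hPa.
V ≈ 6 × 102^0.623 = 6 × 17.84 ≈ 107 kt.
107 kt falls in the Category 3 band.

3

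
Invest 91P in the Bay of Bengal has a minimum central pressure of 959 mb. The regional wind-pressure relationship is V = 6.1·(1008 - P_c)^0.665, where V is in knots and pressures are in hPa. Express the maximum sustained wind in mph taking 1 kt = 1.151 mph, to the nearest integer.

ΔP = 1008 − 959 = 49 mb.
V ≈ 6.1 × 49^0.665 = 6.1 × 13.304 ≈ 81.154 kt.
81.154 × 1.151 ≈ 93.41 mph → 93 mph.

93 mph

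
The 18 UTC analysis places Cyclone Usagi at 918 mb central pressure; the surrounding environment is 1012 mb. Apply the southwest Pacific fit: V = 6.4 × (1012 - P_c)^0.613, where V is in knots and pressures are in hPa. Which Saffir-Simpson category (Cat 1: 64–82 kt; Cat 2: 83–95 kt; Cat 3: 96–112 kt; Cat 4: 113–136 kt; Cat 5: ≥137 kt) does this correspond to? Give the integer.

ΔP = 1012 − 918 = 94 mb.
V ≈ 6.4 × 94^0.613 = 6.4 × 16.20 ≈ 104 kt.
104 kt falls in the Category 3 band.

3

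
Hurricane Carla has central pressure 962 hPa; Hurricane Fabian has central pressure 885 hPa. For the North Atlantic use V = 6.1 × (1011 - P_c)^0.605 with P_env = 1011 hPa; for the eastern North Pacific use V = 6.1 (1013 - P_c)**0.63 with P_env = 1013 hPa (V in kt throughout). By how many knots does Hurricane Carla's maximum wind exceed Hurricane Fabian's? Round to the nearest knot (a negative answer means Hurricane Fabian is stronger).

-65 kt

Hurricane Carla: ΔP = 49; V ≈ 6.1 × 49^0.605 ≈ 64.25 kt.
Hurricane Fabian: ΔP = 128; V ≈ 6.1 × 128^0.63 ≈ 129.68 kt.
Difference ≈ 64.25 − 129.68 = -65.43 → -65 kt.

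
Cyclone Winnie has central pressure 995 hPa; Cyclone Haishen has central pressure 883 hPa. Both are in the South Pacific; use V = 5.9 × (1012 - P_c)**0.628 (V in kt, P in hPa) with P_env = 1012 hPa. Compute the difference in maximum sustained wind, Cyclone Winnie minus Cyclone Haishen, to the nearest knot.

Cyclone Winnie: ΔP = 17; V ≈ 5.9 × 17^0.628 ≈ 34.96 kt.
Cyclone Haishen: ΔP = 129; V ≈ 5.9 × 129^0.628 ≈ 124.83 kt.
Difference ≈ 34.96 − 124.83 = -89.87 → -90 kt.

-90 kt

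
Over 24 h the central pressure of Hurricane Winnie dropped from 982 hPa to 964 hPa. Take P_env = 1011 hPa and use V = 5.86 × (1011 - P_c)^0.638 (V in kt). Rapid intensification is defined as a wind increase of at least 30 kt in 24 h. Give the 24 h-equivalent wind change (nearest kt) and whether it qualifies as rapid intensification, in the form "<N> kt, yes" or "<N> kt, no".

V₁: ΔP = 29, V ≈ 5.86 × 29^0.638 ≈ 50.22 kt.
V₂: ΔP = 47, V ≈ 5.86 × 47^0.638 ≈ 68.34 kt.
ΔV over 24 h = 18.12 kt → 24 h equivalent = 18.12 × 24/24 ≈ 18.12 kt.
18 kt < 30 kt ⇒ not rapid intensification.

18 kt, no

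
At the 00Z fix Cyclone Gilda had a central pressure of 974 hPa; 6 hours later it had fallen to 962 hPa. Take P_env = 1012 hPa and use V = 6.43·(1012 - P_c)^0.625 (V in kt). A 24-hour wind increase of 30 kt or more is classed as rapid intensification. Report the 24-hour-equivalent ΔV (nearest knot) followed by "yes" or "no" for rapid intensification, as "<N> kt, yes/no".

V₁: ΔP = 38, V ≈ 6.43 × 38^0.625 ≈ 62.46 kt.
V₂: ΔP = 50, V ≈ 6.43 × 50^0.625 ≈ 74.14 kt.
ΔV over 6 h = 11.68 kt → 24 h equivalent = 11.68 × 24/6 ≈ 46.72 kt.
47 kt ≥ 30 kt ⇒ rapid intensification.

47 kt, yes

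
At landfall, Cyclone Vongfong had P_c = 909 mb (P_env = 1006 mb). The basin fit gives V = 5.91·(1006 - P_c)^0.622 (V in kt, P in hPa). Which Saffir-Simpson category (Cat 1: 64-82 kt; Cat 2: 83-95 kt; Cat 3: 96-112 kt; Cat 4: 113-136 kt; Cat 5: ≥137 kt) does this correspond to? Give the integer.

ΔP = 1006 − 909 = 97 mb.
V ≈ 5.91 × 97^0.622 = 5.91 × 17.21 ≈ 102 kt.
102 kt falls in the Category 3 band.

3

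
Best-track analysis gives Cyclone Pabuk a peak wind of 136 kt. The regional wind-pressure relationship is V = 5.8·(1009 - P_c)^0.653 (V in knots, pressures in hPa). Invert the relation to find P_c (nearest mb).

ΔP = (V / 5.8)^(1/0.653) = (136/5.8)^1.531.
136/5.8 = 23.448; 23.448^1.531 ≈ 125.37 mb.
P_c = 1009 − 125.37 = 883.63 ≈ 884 mb.

884 mb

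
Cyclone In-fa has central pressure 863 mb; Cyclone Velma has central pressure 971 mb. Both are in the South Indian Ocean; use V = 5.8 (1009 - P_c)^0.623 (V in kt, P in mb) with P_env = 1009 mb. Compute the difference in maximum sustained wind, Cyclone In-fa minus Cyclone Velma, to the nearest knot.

73 kt

Cyclone In-fa: ΔP = 146; V ≈ 5.8 × 146^0.623 ≈ 129.37 kt.
Cyclone Velma: ΔP = 38; V ≈ 5.8 × 38^0.623 ≈ 55.93 kt.
Difference ≈ 129.37 − 55.93 = 73.44 → 73 kt.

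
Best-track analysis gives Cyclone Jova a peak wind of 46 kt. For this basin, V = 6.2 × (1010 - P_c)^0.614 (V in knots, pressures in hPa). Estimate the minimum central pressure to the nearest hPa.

984 hPa

ΔP = (V / 6.2)^(1/0.614) = (46/6.2)^1.629.
46/6.2 = 7.419; 7.419^1.629 ≈ 26.15 hPa.
P_c = 1010 − 26.15 = 983.85 ≈ 984 hPa.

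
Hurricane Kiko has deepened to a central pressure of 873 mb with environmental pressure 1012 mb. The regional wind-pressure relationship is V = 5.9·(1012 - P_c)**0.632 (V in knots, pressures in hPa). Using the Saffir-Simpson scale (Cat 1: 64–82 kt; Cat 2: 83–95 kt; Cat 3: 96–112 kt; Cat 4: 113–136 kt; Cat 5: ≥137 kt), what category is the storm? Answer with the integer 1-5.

4

ΔP = 1012 − 873 = 139 mb.
V ≈ 5.9 × 139^0.632 = 5.9 × 22.61 ≈ 133 kt.
133 kt falls in the Category 4 band.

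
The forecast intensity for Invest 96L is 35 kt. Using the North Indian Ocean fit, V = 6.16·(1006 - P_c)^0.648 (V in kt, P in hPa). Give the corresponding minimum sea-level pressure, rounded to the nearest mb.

991 mb

ΔP = (V / 6.16)^(1/0.648) = (35/6.16)^1.543.
35/6.16 = 5.682; 5.682^1.543 ≈ 14.60 mb.
P_c = 1006 − 14.60 = 991.40 ≈ 991 mb.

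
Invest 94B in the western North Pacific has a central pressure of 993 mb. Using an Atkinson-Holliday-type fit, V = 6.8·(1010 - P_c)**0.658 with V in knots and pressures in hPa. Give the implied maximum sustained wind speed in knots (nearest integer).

44 kt

ΔP = 1010 − 993 = 17 mb.
17^0.658 ≈ 6.451.
V ≈ 6.8 × 6.451 ≈ 43.9 kt.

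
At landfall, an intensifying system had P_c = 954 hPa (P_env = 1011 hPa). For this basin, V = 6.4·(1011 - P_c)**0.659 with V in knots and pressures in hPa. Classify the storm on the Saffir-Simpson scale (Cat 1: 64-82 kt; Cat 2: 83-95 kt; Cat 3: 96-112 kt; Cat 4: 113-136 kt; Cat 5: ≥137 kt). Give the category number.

2

ΔP = 1011 − 954 = 57 hPa.
V ≈ 6.4 × 57^0.659 = 6.4 × 14.36 ≈ 92 kt.
92 kt falls in the Category 2 band.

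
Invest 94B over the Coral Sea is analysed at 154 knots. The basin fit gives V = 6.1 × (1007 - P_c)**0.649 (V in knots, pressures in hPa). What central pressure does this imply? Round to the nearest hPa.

862 hPa

ΔP = (V / 6.1)^(1/0.649) = (154/6.1)^1.541.
154/6.1 = 25.246; 25.246^1.541 ≈ 144.72 hPa.
P_c = 1007 − 144.72 = 862.28 ≈ 862 hPa.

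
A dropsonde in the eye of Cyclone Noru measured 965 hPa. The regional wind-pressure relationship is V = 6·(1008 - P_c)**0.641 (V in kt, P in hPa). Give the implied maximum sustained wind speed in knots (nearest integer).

67 kt

ΔP = 1008 − 965 = 43 hPa.
43^0.641 ≈ 11.144.
V ≈ 6 × 11.144 ≈ 66.9 kt.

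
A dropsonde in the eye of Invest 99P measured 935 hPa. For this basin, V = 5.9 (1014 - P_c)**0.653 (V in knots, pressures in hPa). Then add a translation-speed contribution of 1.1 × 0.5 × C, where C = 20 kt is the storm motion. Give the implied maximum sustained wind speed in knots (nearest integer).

113 kt

ΔP = 1014 − 935 = 79 hPa.
79^0.653 ≈ 17.344.
V ≈ 5.9 × 17.344 ≈ 102.3 kt.
Translation term: 1.1 × 0.5 × 20 = 11 kt.
Corrected V ≈ 113.3 kt → 113 kt.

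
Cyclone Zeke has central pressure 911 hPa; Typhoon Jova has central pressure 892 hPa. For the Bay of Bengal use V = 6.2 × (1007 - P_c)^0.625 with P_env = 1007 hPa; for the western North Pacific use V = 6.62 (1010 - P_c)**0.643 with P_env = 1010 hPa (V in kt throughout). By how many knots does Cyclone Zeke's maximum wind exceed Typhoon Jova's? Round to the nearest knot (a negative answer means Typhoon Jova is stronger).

Cyclone Zeke: ΔP = 96; V ≈ 6.2 × 96^0.625 ≈ 107.48 kt.
Typhoon Jova: ΔP = 118; V ≈ 6.62 × 118^0.643 ≈ 142.26 kt.
Difference ≈ 107.48 − 142.26 = -34.78 → -35 kt.

-35 kt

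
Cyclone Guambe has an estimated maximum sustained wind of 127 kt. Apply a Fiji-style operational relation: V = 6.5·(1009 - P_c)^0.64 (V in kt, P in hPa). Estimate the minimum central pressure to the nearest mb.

ΔP = (V / 6.5)^(1/0.64) = (127/6.5)^1.562.
127/6.5 = 19.538; 19.538^1.562 ≈ 104.00 mb.
P_c = 1009 − 104.00 = 905.00 ≈ 905 mb.

905 mb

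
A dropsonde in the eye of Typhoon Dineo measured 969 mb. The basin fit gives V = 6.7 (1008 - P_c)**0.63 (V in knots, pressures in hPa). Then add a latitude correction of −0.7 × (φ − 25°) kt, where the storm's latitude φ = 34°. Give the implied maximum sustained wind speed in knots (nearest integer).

ΔP = 1008 − 969 = 39 mb.
39^0.63 ≈ 10.055.
V ≈ 6.7 × 10.055 ≈ 67.4 kt.
Latitude correction: −0.7 × (34 − 25) = -6.3 kt.
Corrected V ≈ 61.1 kt → 61 kt.

61 kt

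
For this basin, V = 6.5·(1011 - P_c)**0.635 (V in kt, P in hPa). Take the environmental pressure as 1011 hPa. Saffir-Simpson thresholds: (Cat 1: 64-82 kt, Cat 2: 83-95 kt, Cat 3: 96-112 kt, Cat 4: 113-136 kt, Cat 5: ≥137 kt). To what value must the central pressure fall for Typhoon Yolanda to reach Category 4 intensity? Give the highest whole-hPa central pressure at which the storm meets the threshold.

921 hPa

Category 4 begins at V = 113 kt.
Required ΔP = (113/6.5)^(1/0.635) = 17.385^1.575 ≈ 89.75 hPa.
P_c ≤ 1011 − 89.75 = 921.25, so the highest integer P_c is 921 hPa.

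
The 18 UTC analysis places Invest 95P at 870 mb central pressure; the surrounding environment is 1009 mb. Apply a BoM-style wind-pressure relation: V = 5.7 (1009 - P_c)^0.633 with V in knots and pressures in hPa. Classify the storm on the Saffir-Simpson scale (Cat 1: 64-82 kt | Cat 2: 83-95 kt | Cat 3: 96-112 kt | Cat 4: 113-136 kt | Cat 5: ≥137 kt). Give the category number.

ΔP = 1009 − 870 = 139 mb.
V ≈ 5.7 × 139^0.633 = 5.7 × 22.73 ≈ 130 kt.
130 kt falls in the Category 4 band.

4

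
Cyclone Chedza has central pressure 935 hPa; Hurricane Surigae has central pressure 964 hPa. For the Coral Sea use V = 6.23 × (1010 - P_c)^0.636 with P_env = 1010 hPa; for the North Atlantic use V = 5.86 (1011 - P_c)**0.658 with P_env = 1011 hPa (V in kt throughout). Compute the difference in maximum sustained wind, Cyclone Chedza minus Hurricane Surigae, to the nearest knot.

Cyclone Chedza: ΔP = 75; V ≈ 6.23 × 75^0.636 ≈ 97.06 kt.
Hurricane Surigae: ΔP = 47; V ≈ 5.86 × 47^0.658 ≈ 73.81 kt.
Difference ≈ 97.06 − 73.81 = 23.25 → 23 kt.

23 kt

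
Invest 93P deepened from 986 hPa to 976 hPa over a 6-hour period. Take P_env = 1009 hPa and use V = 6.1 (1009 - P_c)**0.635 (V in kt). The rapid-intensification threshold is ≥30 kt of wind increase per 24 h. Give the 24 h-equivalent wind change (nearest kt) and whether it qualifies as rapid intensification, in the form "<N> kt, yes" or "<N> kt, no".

46 kt, yes

V₁: ΔP = 23, V ≈ 6.1 × 23^0.635 ≈ 44.67 kt.
V₂: ΔP = 33, V ≈ 6.1 × 33^0.635 ≈ 56.18 kt.
ΔV over 6 h = 11.51 kt → 24 h equivalent = 11.51 × 24/6 ≈ 46.04 kt.
46 kt ≥ 30 kt ⇒ rapid intensification.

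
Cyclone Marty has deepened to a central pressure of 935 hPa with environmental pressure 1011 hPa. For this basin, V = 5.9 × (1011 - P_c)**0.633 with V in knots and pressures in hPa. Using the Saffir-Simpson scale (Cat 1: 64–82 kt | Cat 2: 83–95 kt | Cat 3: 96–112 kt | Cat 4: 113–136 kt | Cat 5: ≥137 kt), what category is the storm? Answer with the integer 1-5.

2

ΔP = 1011 − 935 = 76 hPa.
V ≈ 5.9 × 76^0.633 = 5.9 × 15.51 ≈ 91 kt.
91 kt falls in the Category 2 band.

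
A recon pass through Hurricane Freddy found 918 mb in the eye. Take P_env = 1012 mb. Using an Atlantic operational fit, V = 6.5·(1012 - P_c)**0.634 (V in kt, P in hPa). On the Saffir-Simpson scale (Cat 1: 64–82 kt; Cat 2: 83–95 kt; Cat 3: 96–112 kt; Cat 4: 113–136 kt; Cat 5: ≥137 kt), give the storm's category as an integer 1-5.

4

ΔP = 1012 − 918 = 94 mb.
V ≈ 6.5 × 94^0.634 = 6.5 × 17.82 ≈ 116 kt.
116 kt falls in the Category 4 band.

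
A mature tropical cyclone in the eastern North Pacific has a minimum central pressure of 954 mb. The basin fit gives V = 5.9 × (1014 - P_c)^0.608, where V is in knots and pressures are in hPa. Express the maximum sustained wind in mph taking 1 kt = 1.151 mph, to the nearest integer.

ΔP = 1014 − 954 = 60 mb.
V ≈ 5.9 × 60^0.608 = 5.9 × 12.054 ≈ 71.116 kt.
71.116 × 1.151 ≈ 81.85 mph → 82 mph.

82 mph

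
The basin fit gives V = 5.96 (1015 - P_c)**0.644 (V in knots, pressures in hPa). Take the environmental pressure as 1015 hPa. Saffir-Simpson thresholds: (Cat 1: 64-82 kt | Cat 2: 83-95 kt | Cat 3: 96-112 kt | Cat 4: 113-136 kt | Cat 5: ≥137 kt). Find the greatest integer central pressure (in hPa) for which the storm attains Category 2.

955 hPa

Category 2 begins at V = 83 kt.
Required ΔP = (83/5.96)^(1/0.644) = 13.926^1.553 ≈ 59.72 hPa.
P_c ≤ 1015 − 59.72 = 955.28, so the highest integer P_c is 955 hPa.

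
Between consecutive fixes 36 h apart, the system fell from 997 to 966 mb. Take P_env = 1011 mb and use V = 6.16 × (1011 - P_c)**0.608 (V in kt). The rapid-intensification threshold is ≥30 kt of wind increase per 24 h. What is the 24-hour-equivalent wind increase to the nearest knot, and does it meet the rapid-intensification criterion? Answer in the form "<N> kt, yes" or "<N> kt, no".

V₁: ΔP = 14, V ≈ 6.16 × 14^0.608 ≈ 30.65 kt.
V₂: ΔP = 45, V ≈ 6.16 × 45^0.608 ≈ 62.34 kt.
ΔV over 36 h = 31.69 kt → 24 h equivalent = 31.69 × 24/36 ≈ 21.13 kt.
21 kt < 30 kt ⇒ not rapid intensification.

21 kt, no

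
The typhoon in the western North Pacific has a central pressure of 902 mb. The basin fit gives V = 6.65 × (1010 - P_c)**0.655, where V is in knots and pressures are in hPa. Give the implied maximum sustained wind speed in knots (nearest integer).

143 kt

ΔP = 1010 − 902 = 108 mb.
108^0.655 ≈ 21.473.
V ≈ 6.65 × 21.473 ≈ 142.8 kt.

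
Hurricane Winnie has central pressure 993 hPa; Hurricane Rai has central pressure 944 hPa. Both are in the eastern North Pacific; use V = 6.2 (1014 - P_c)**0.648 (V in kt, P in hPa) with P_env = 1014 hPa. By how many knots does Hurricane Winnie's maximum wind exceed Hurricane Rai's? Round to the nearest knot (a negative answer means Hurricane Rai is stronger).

Hurricane Winnie: ΔP = 21; V ≈ 6.2 × 21^0.648 ≈ 44.59 kt.
Hurricane Rai: ΔP = 70; V ≈ 6.2 × 70^0.648 ≈ 97.28 kt.
Difference ≈ 44.59 − 97.28 = -52.69 → -53 kt.

-53 kt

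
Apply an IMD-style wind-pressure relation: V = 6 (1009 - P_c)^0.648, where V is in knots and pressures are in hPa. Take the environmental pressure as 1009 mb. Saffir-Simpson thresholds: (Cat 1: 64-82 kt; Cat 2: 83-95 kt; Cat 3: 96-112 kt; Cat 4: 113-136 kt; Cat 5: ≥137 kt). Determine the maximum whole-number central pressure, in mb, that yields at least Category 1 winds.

Category 1 begins at V = 64 kt.
Required ΔP = (64/6)^(1/0.648) = 10.667^1.543 ≈ 38.59 mb.
P_c ≤ 1009 − 38.59 = 970.41, so the highest integer P_c is 970 mb.

970 mb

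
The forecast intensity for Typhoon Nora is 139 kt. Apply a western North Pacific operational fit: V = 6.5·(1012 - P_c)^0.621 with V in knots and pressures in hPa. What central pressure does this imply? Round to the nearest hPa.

873 hPa

ΔP = (V / 6.5)^(1/0.621) = (139/6.5)^1.610.
139/6.5 = 21.385; 21.385^1.610 ≈ 138.63 hPa.
P_c = 1012 − 138.63 = 873.37 ≈ 873 hPa.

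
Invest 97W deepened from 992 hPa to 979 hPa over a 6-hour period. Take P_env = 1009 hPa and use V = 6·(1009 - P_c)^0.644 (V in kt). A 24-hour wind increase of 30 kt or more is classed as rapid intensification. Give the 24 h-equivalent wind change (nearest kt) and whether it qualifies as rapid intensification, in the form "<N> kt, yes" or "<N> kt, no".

V₁: ΔP = 17, V ≈ 6 × 17^0.644 ≈ 37.20 kt.
V₂: ΔP = 30, V ≈ 6 × 30^0.644 ≈ 53.63 kt.
ΔV over 6 h = 16.43 kt → 24 h equivalent = 16.43 × 24/6 ≈ 65.72 kt.
66 kt ≥ 30 kt ⇒ rapid intensification.

66 kt, yes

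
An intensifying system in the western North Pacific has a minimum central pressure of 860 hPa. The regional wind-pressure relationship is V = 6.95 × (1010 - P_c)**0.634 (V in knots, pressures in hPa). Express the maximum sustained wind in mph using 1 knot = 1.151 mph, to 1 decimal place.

ΔP = 1010 − 860 = 150 hPa.
V ≈ 6.95 × 150^0.634 = 6.95 × 23.969 ≈ 166.581 kt.
166.581 × 1.151 ≈ 191.74 mph → 191.7 mph.

191.7 mph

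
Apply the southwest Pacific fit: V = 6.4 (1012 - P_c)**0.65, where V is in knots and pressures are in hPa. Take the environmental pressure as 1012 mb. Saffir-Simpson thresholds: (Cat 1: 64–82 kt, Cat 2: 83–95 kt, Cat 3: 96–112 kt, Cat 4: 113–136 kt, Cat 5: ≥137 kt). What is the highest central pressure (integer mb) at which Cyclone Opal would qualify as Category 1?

Category 1 begins at V = 64 kt.
Required ΔP = (64/6.4)^(1/0.65) = 10.000^1.538 ≈ 34.55 mb.
P_c ≤ 1012 − 34.55 = 977.45, so the highest integer P_c is 977 mb.

977 mb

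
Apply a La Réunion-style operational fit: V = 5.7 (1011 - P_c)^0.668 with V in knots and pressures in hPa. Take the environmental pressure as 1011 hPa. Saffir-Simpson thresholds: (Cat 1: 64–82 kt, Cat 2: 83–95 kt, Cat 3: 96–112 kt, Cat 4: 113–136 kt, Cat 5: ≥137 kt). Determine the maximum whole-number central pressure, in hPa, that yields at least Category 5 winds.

894 hPa

Category 5 begins at V = 137 kt.
Required ΔP = (137/5.7)^(1/0.668) = 24.035^1.497 ≈ 116.72 hPa.
P_c ≤ 1011 − 116.72 = 894.28, so the highest integer P_c is 894 hPa.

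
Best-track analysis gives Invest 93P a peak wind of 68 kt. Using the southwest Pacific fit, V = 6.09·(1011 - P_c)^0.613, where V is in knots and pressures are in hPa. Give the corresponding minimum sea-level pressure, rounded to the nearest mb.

960 mb

ΔP = (V / 6.09)^(1/0.613) = (68/6.09)^1.631.
68/6.09 = 11.166; 11.166^1.631 ≈ 51.22 mb.
P_c = 1011 − 51.22 = 959.78 ≈ 960 mb.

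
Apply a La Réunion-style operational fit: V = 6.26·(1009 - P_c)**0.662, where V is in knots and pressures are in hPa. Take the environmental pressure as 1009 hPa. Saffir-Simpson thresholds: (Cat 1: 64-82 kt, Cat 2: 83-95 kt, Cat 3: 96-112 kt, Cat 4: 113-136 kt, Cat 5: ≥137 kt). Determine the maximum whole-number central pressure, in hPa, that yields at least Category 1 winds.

Category 1 begins at V = 64 kt.
Required ΔP = (64/6.26)^(1/0.662) = 10.224^1.511 ≈ 33.50 hPa.
P_c ≤ 1009 − 33.50 = 975.50, so the highest integer P_c is 975 hPa.

975 hPa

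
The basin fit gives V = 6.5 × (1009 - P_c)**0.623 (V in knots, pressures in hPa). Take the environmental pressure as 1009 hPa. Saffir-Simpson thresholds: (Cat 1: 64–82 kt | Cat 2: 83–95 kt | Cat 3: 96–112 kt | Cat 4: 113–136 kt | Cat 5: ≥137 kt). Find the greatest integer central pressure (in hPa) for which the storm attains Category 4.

Category 4 begins at V = 113 kt.
Required ΔP = (113/6.5)^(1/0.623) = 17.385^1.605 ≈ 97.87 hPa.
P_c ≤ 1009 − 97.87 = 911.13, so the highest integer P_c is 911 hPa.

911 hPa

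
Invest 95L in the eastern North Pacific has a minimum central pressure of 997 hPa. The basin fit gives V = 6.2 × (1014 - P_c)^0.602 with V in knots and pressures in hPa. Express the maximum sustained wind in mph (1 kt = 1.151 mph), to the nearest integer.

ΔP = 1014 − 997 = 17 hPa.
V ≈ 6.2 × 17^0.602 = 6.2 × 5.505 ≈ 34.129 kt.
34.129 × 1.151 ≈ 39.28 mph → 39 mph.

39 mph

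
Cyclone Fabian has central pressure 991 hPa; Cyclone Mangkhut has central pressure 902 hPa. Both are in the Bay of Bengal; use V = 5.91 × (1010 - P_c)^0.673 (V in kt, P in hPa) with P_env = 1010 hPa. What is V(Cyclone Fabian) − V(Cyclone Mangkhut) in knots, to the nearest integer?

Cyclone Fabian: ΔP = 19; V ≈ 5.91 × 19^0.673 ≈ 42.87 kt.
Cyclone Mangkhut: ΔP = 108; V ≈ 5.91 × 108^0.673 ≈ 138.06 kt.
Difference ≈ 42.87 − 138.06 = -95.19 → -95 kt.

-95 kt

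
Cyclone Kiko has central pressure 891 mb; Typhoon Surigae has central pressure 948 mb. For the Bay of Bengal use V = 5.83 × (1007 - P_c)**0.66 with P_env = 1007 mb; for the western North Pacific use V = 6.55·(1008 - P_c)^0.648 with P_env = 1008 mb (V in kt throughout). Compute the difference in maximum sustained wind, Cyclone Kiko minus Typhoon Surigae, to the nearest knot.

Cyclone Kiko: ΔP = 116; V ≈ 5.83 × 116^0.66 ≈ 134.34 kt.
Typhoon Surigae: ΔP = 60; V ≈ 6.55 × 60^0.648 ≈ 93.00 kt.
Difference ≈ 134.34 − 93.00 = 41.34 → 41 kt.

41 kt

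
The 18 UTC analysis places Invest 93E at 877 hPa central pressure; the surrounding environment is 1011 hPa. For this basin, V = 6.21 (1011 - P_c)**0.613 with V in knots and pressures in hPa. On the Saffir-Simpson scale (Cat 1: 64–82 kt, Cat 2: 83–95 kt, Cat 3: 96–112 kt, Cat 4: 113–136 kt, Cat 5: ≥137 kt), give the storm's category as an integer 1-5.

ΔP = 1011 − 877 = 134 hPa.
V ≈ 6.21 × 134^0.613 = 6.21 × 20.13 ≈ 125 kt.
125 kt falls in the Category 4 band.

4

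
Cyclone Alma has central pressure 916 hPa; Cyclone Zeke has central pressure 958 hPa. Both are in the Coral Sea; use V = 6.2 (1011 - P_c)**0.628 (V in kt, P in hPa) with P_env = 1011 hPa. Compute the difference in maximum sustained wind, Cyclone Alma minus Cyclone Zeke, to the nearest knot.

33 kt

Cyclone Alma: ΔP = 95; V ≈ 6.2 × 95^0.628 ≈ 108.24 kt.
Cyclone Zeke: ΔP = 53; V ≈ 6.2 × 53^0.628 ≈ 75.03 kt.
Difference ≈ 108.24 − 75.03 = 33.21 → 33 kt.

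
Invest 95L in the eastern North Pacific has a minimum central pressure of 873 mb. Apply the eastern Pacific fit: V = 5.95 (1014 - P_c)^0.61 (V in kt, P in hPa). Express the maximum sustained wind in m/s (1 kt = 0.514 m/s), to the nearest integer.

63 m/s

ΔP = 1014 − 873 = 141 mb.
V ≈ 5.95 × 141^0.61 = 5.95 × 20.466 ≈ 121.770 kt.
121.770 × 0.514 ≈ 62.59 m/s → 63 m/s.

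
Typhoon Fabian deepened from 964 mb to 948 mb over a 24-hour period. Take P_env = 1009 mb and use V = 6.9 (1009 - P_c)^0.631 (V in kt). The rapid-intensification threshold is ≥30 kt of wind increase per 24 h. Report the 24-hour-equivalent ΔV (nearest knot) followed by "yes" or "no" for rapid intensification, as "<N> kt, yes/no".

V₁: ΔP = 45, V ≈ 6.9 × 45^0.631 ≈ 76.21 kt.
V₂: ΔP = 61, V ≈ 6.9 × 61^0.631 ≈ 92.34 kt.
ΔV over 24 h = 16.13 kt → 24 h equivalent = 16.13 × 24/24 ≈ 16.13 kt.
16 kt < 30 kt ⇒ not rapid intensification.

16 kt, no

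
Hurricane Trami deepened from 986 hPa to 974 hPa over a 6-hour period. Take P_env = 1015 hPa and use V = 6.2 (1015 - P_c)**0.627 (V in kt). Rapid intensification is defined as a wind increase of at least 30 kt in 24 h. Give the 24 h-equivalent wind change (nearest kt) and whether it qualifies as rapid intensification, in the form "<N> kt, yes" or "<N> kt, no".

50 kt, yes

V₁: ΔP = 29, V ≈ 6.2 × 29^0.627 ≈ 51.21 kt.
V₂: ΔP = 41, V ≈ 6.2 × 41^0.627 ≈ 63.62 kt.
ΔV over 6 h = 12.41 kt → 24 h equivalent = 12.41 × 24/6 ≈ 49.64 kt.
50 kt ≥ 30 kt ⇒ rapid intensification.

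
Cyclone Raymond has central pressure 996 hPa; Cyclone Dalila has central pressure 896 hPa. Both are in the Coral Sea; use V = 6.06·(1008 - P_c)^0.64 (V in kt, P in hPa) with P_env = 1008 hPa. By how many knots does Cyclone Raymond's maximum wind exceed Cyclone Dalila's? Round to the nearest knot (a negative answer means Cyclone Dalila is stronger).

-94 kt

Cyclone Raymond: ΔP = 12; V ≈ 6.06 × 12^0.64 ≈ 29.73 kt.
Cyclone Dalila: ΔP = 112; V ≈ 6.06 × 112^0.64 ≈ 124.16 kt.
Difference ≈ 29.73 − 124.16 = -94.43 → -94 kt.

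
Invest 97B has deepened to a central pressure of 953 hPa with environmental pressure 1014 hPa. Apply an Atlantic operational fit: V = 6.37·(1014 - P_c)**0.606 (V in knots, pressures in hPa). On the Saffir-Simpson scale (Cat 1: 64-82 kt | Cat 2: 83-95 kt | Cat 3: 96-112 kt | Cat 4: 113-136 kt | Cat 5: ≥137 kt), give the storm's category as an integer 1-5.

ΔP = 1014 − 953 = 61 hPa.
V ≈ 6.37 × 61^0.606 = 6.37 × 12.08 ≈ 77 kt.
77 kt falls in the Category 1 band.

1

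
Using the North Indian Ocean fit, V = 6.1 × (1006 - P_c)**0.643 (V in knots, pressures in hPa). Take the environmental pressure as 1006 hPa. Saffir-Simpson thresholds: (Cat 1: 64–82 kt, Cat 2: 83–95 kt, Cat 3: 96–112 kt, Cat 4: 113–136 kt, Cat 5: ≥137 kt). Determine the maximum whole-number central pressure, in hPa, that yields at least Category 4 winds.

912 hPa

Category 4 begins at V = 113 kt.
Required ΔP = (113/6.1)^(1/0.643) = 18.525^1.555 ≈ 93.67 hPa.
P_c ≤ 1006 − 93.67 = 912.33, so the highest integer P_c is 912 hPa.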